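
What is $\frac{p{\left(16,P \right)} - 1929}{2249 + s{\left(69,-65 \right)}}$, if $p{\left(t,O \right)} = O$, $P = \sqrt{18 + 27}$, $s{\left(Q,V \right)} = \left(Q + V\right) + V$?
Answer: $- \frac{1929}{2188} + \frac{3 \sqrt{5}}{2188} \approx -0.87856$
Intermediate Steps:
$s{\left(Q,V \right)} = Q + 2 V$
$P = 3 \sqrt{5}$ ($P = \sqrt{45} = 3 \sqrt{5} \approx 6.7082$)
$\frac{p{\left(16,P \right)} - 1929}{2249 + s{\left(69,-65 \right)}} = \frac{3 \sqrt{5} - 1929}{2249 + \left(69 + 2 \left(-65\right)\right)} = \frac{-1929 + 3 \sqrt{5}}{2249 + \left(69 - 130\right)} = \frac{-1929 + 3 \sqrt{5}}{2249 - 61} = \frac{-1929 + 3 \sqrt{5}}{2188} = \left(-1929 + 3 \sqrt{5}\right) \frac{1}{2188} = - \frac{1929}{2188} + \frac{3 \sqrt{5}}{2188}$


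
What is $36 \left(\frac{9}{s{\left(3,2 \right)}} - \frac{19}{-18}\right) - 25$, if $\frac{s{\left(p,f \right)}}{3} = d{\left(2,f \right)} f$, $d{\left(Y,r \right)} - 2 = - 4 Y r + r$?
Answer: $\frac{17}{2} \approx 8.5$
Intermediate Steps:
$d{\left(Y,r \right)} = 2 + r - 4 Y r$ ($d{\left(Y,r \right)} = 2 + \left(- 4 Y r + r\right) = 2 - \left(- r + 4 Y r\right) = 2 + r - 4 Y r$)
$s{\left(p,f \right)} = 3 f \left(2 - 7 f\right)$ ($s{\left(p,f \right)} = 3 \left(2 + f - 8 f\right) f = 3 \left(2 - 7 f\right) f = 3 f \left(2 - 7 f\right)$)
$36 \left(\frac{9}{s{\left(3,2 \right)}} - \frac{19}{-18}\right) - 25 = 36 \left(\frac{9}{3 \cdot 2 \left(2 - 14\right)} - \frac{19}{-18}\right) - 25 = 36 \left(\frac{9}{3 \cdot 2 \left(2 - 14\right)} - - \frac{19}{18}\right) - 25 = 36 \left(\frac{9}{3 \cdot 2 \left(-12\right)} + \frac{19}{18}\right) - 25 = 36 \left(\frac{9}{-72} + \frac{19}{18}\right) - 25 = 36 \left(9 \left(- \frac{1}{72}\right) + \frac{19}{18}\right) - 25 = 36 \left(- \frac{1}{8} + \frac{19}{18}\right) - 25 = 36 \cdot \frac{67}{72} - 25 = \frac{67}{2} - 25 = \frac{17}{2}$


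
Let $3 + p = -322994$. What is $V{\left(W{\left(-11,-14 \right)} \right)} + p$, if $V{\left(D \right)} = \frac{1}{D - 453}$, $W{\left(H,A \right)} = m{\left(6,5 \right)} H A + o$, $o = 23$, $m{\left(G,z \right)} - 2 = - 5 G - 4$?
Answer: $- \frac{1730617927}{5358} \approx -3.23 \cdot 10^{5}$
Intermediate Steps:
$m{\left(G,z \right)} = -2 - 5 G$ ($m{\left(G,z \right)} = 2 - \left(4 + 5 G\right) = -2 - 5 G$)
$W{\left(H,A \right)} = 23 - 32 A H$ ($W{\left(H,A \right)} = \left(-2 - 30\right) H A + 23 = - 32 H A + 23 = - 32 A H + 23 = 23 - 32 A H$)
$p = -322997$ ($p = -3 - 322994 = -322997$)
$V{\left(D \right)} = \frac{1}{-453 + D}$
$V{\left(W{\left(-11,-14 \right)} \right)} + p = \frac{1}{-453 + \left(23 - \left(-448\right) \left(-11\right)\right)} - 322997 = \frac{1}{-453 + \left(23 - 4928\right)} - 322997 = \frac{1}{-453 - 4905} - 322997 = \frac{1}{-5358} - 322997 = - \frac{1}{5358} - 322997 = - \frac{1730617927}{5358}$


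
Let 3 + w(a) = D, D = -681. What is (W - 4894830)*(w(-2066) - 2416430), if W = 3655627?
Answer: 2995294920142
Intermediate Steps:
w(a) = -684 (w(a) = -3 - 681 = -684)
(W - 4894830)*(w(-2066) - 2416430) = (3655627 - 4894830)*(-684 - 2416430) = -1239203*(-2417114) = 2995294920142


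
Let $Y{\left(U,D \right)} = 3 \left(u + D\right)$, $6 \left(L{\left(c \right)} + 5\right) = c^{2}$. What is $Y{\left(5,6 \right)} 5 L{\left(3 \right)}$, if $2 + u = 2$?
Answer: $-315$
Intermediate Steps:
$L{\left(c \right)} = -5 + \frac{c^{2}}{6}$
$u = 0$ ($u = -2 + 2 = 0$)
$Y{\left(U,D \right)} = 3 D$ ($Y{\left(U,D \right)} = 3 \left(0 + D\right) = 3 D$)
$Y{\left(5,6 \right)} 5 L{\left(3 \right)} = 3 \cdot 6 \cdot 5 \left(-5 + \frac{3^{2}}{6}\right) = 18 \cdot 5 \left(-5 + \frac{1}{6} \cdot 9\right) = 90 \left(-5 + \frac{3}{2}\right) = 90 \left(- \frac{7}{2}\right) = -315$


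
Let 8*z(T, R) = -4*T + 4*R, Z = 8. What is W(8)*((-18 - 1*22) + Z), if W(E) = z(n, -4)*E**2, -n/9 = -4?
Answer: 40960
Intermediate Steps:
n = 36 (n = -9*(-4) = 36)
z(T, R) = R/2 - T/2 (z(T, R) = (-4*T + 4*R)/8 = R/2 - T/2)
W(E) = -20*E**2 (W(E) = ((1/2)*(-4) - 1/2*36)*E**2 = (-2 - 18)*E**2 = -20*E**2)
W(8)*((-18 - 1*22) + Z) = (-20*8**2)*((-18 - 1*22) + 8) = (-20*64)*((-18 - 22) + 8) = -1280*(-40 + 8) = -1280*(-32) = 40960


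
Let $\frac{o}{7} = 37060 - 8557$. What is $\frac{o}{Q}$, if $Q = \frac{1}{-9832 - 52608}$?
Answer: $-12458091240$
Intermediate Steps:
$o = 199521$ ($o = 7 \left(37060 - 8557\right) = 7 \cdot 28503 = 199521$)
$Q = - \frac{1}{62440}$ ($Q = \frac{1}{-62440} = - \frac{1}{62440} \approx -1.6015 \cdot 10^{-5}$)
$\frac{o}{Q} = \frac{199521}{- \frac{1}{62440}} = 199521 \left(-62440\right) = -12458091240$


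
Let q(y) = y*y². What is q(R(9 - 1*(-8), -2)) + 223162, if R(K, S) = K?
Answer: 228075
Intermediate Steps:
q(y) = y³
q(R(9 - 1*(-8), -2)) + 223162 = (9 - 1*(-8))³ + 223162 = (9 + 8)³ + 223162 = 17³ + 223162 = 4913 + 223162 = 228075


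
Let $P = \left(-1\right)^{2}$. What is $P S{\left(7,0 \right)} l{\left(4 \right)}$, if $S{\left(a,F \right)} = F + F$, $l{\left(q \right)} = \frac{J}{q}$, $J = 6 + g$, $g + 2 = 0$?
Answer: $0$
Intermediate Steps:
$g = -2$ ($g = -2 + 0 = -2$)
$J = 4$ ($J = 6 - 2 = 4$)
$l{\left(q \right)} = \frac{4}{q}$
$S{\left(a,F \right)} = 2 F$
$P = 1$
$P S{\left(7,0 \right)} l{\left(4 \right)} = 1 \cdot 2 \cdot 0 \cdot \frac{4}{4} = 1 \cdot 0 \cdot 4 \cdot \frac{1}{4} = 0 \cdot 1 = 0$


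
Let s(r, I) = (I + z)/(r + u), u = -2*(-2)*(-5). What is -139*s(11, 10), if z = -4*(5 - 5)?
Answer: 1390/9 ≈ 154.44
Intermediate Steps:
u = -20 (u = 4*(-5) = -20)
z = 0 (z = -4*0 = 0)
s(r, I) = I/(-20 + r) (s(r, I) = (I + 0)/(r - 20) = I/(-20 + r))
-139*s(11, 10) = -1390/(-20 + 11) = -1390/(-9) = -1390*(-1)/9 = -139*(-10/9) = 1390/9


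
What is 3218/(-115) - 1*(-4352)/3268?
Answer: -2503986/93955 ≈ -26.651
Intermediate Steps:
3218/(-115) - 1*(-4352)/3268 = 3218*(-1/115) + 4352*(1/3268) = -3218/115 + 1088/817 = -2503986/93955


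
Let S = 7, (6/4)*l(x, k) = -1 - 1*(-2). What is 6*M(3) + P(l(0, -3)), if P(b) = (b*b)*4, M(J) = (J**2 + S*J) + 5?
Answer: 1906/9 ≈ 211.78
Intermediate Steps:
l(x, k) = 2/3 (l(x, k) = 2*(-1 - 1*(-2))/3 = 2*(-1 + 2)/3 = (2/3)*1 = 2/3)
M(J) = 5 + J**2 + 7*J (M(J) = (J**2 + 7*J) + 5 = 5 + J**2 + 7*J)
P(b) = 4*b**2 (P(b) = b**2*4 = 4*b**2)
6*M(3) + P(l(0, -3)) = 6*(5 + 3**2 + 7*3) + 4*(2/3)**2 = 6*(5 + 9 + 21) + 4*(4/9) = 6*35 + 16/9 = 210 + 16/9 = 1906/9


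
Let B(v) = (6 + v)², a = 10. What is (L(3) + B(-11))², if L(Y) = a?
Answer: 1225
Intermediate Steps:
L(Y) = 10
(L(3) + B(-11))² = (10 + (6 - 11)²)² = (10 + (-5)²)² = (10 + 25)² = 35² = 1225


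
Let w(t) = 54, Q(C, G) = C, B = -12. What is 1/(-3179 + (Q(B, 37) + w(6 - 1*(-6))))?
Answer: -1/3137 ≈ -0.00031878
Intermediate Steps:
1/(-3179 + (Q(B, 37) + w(6 - 1*(-6)))) = 1/(-3179 + (-12 + 54)) = 1/(-3179 + 42) = 1/(-3137) = -1/3137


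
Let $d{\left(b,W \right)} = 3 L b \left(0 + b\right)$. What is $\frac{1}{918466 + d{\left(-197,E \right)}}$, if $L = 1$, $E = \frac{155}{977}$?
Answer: $\frac{1}{1034893} \approx 9.6628 \cdot 10^{-7}$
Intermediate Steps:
$E = \frac{155}{977}$ ($E = 155 \cdot \frac{1}{977} = \frac{155}{977} \approx 0.15865$)
$d{\left(b,W \right)} = 3 b^{2}$ ($d{\left(b,W \right)} = 3 \cdot 1 b \left(0 + b\right) = 3 b b = 3 b^{2}$)
$\frac{1}{918466 + d{\left(-197,E \right)}} = \frac{1}{918466 + 3 \left(-197\right)^{2}} = \frac{1}{918466 + 3 \cdot 38809} = \frac{1}{918466 + 116427} = \frac{1}{1034893}$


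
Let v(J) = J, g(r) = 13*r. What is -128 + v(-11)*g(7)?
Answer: -1129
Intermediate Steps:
-128 + v(-11)*g(7) = -128 - 143*7 = -128 - 11*91 = -128 - 1001 = -1129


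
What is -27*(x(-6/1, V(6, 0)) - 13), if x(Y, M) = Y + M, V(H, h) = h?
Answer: 513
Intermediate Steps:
x(Y, M) = M + Y
-27*(x(-6/1, V(6, 0)) - 13) = -27*((0 - 6/1) - 13) = -27*((0 - 6*1) - 13) = -27*((0 - 6) - 13) = -27*(-6 - 13) = -27*(-19) = 513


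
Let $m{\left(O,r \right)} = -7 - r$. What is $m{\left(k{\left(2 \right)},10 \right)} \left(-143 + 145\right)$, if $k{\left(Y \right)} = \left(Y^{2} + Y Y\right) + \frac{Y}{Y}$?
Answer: $-34$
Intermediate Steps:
$k{\left(Y \right)} = 1 + 2 Y^{2}$ ($k{\left(Y \right)} = \left(Y^{2} + Y^{2}\right) + 1 = 2 Y^{2} + 1 = 1 + 2 Y^{2}$)
$m{\left(k{\left(2 \right)},10 \right)} \left(-143 + 145\right) = \left(-7 - 10\right) \left(-143 + 145\right) = \left(-7 - 10\right) 2 = \left(-17\right) 2 = -34$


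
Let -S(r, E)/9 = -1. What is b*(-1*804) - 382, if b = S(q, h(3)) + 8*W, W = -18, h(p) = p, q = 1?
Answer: 108158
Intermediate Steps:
S(r, E) = 9 (S(r, E) = -9*(-1) = 9)
b = -135 (b = 9 + 8*(-18) = 9 - 144 = -135)
b*(-1*804) - 382 = -(-135)*804 - 382 = -135*(-804) - 382 = 108540 - 382 = 108158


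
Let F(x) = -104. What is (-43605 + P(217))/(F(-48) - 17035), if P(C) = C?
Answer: 43388/17139 ≈ 2.5315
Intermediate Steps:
(-43605 + P(217))/(F(-48) - 17035) = (-43605 + 217)/(-104 - 17035) = -43388/(-17139) = -43388*(-1/17139) = 43388/17139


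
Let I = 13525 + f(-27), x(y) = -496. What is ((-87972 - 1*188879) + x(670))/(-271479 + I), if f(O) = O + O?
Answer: 277347/258008 ≈ 1.0750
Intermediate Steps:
f(O) = 2*O
I = 13471 (I = 13525 + 2*(-27) = 13525 - 54 = 13471)
((-87972 - 1*188879) + x(670))/(-271479 + I) = ((-87972 - 1*188879) - 496)/(-271479 + 13471) = ((-87972 - 188879) - 496)/(-258008) = (-276851 - 496)*(-1/258008) = -277347*(-1/258008) = 277347/258008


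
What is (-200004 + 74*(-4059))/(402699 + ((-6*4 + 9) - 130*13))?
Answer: -250185/200497 ≈ -1.2478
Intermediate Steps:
(-200004 + 74*(-4059))/(402699 + ((-6*4 + 9) - 130*13)) = (-200004 - 300366)/(402699 + ((-24 + 9) - 1690)) = -500370/(402699 + (-15 - 1690)) = -500370/(402699 - 1705) = -500370/400994 = -500370*1/400994 = -250185/200497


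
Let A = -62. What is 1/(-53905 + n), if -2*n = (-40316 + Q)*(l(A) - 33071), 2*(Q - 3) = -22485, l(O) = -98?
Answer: -4/3420304379 ≈ -1.1695e-9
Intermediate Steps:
Q = -22479/2 (Q = 3 + (½)*(-22485) = 3 - 22485/2 = -22479/2 ≈ -11240.)
n = -3420088759/4 (n = -(-40316 - 22479/2)*(-98 - 33071)/2 = -(-103111)*(-33169)/4 = -½*3420088759/2 = -3420088759/4 ≈ -8.5502e+8)
1/(-53905 + n) = 1/(-53905 - 3420088759/4) = 1/(-3420304379/4) = -4/3420304379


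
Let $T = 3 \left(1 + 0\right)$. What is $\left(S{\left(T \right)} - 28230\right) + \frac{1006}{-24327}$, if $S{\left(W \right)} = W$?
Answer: $- \frac{686679235}{24327} \approx -28227.0$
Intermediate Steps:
$T = 3$ ($T = 3 \cdot 1 = 3$)
$\left(S{\left(T \right)} - 28230\right) + \frac{1006}{-24327} = \left(3 - 28230\right) + \frac{1006}{-24327} = -28227 + 1006 \left(- \frac{1}{24327}\right) = -28227 - \frac{1006}{24327} = - \frac{686679235}{24327}$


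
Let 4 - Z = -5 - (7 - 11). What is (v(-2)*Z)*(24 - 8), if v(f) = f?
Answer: -160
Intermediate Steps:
Z = 5 (Z = 4 - (-5 - (7 - 11)) = 4 - (-5 - 1*(-4)) = 4 - (-5 + 4) = 4 - 1*(-1) = 4 + 1 = 5)
(v(-2)*Z)*(24 - 8) = (-2*5)*(24 - 8) = -10*16 = -160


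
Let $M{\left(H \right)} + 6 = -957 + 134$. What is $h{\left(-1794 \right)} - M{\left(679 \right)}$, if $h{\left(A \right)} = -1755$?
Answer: $-926$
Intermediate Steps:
$M{\left(H \right)} = -829$ ($M{\left(H \right)} = -6 + \left(-957 + 134\right) = -6 - 823 = -829$)
$h{\left(-1794 \right)} - M{\left(679 \right)} = -1755 - -829 = -1755 + 829 = -926$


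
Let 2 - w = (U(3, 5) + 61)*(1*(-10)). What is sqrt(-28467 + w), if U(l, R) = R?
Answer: I*sqrt(27805) ≈ 166.75*I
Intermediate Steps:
w = 662 (w = 2 - (5 + 61)*1*(-10) = 2 - 66*(-10) = 2 - 1*(-660) = 2 + 660 = 662)
sqrt(-28467 + w) = sqrt(-28467 + 662) = sqrt(-27805) = I*sqrt(27805)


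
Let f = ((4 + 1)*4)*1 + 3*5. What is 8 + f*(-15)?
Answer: -517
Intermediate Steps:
f = 35 (f = (5*4)*1 + 15 = 20*1 + 15 = 20 + 15 = 35)
8 + f*(-15) = 8 + 35*(-15) = 8 - 525 = -517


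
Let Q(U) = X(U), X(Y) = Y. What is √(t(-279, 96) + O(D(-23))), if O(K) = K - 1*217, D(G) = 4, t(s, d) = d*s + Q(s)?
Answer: 2*I*√6819 ≈ 165.15*I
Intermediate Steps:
Q(U) = U
t(s, d) = s + d*s (t(s, d) = d*s + s = s + d*s)
O(K) = -217 + K (O(K) = K - 217 = -217 + K)
√(t(-279, 96) + O(D(-23))) = √(-279*(1 + 96) + (-217 + 4)) = √(-279*97 - 213) = √(-27063 - 213) = √(-27276) = 2*I*√6819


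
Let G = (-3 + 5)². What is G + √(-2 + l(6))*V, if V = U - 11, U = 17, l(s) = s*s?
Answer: 4 + 6*√34 ≈ 38.986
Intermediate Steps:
l(s) = s²
G = 4 (G = 2² = 4)
V = 6 (V = 17 - 11 = 6)
G + √(-2 + l(6))*V = 4 + √(-2 + 6²)*6 = 4 + √(-2 + 36)*6 = 4 + √34*6 = 4 + 6*√34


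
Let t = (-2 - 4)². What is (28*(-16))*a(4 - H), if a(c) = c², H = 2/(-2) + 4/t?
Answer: -867328/81 ≈ -10708.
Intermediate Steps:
t = 36 (t = (-6)² = 36)
H = -8/9 (H = 2/(-2) + 4/36 = 2*(-½) + 4*(1/36) = -1 + ⅑ = -8/9 ≈ -0.88889)
(28*(-16))*a(4 - H) = (28*(-16))*(4 - 1*(-8/9))² = -448*(4 + 8/9)² = -448*(44/9)² = -448*1936/81 = -867328/81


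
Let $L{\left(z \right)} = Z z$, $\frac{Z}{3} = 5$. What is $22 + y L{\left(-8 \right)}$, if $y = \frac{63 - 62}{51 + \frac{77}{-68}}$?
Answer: $\frac{66442}{3391} \approx 19.594$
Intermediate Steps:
$Z = 15$ ($Z = 3 \cdot 5 = 15$)
$y = \frac{68}{3391}$ ($y = 1 \frac{1}{51 + 77 \left(- \frac{1}{68}\right)} = 1 \frac{1}{51 - \frac{77}{68}} = 1 \frac{1}{\frac{3391}{68}} = 1 \cdot \frac{68}{3391} = \frac{68}{3391} \approx 0.020053$)
$L{\left(z \right)} = 15 z$
$22 + y L{\left(-8 \right)} = 22 + \frac{68 \cdot 15 \left(-8\right)}{3391} = 22 + \frac{68}{3391} \left(-120\right) = 22 - \frac{8160}{3391} = \frac{66442}{3391}$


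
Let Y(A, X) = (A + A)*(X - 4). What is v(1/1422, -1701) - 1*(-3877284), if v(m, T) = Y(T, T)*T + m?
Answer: -14024645819171/1422 ≈ -9.8626e+9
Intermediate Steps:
Y(A, X) = 2*A*(-4 + X) (Y(A, X) = (2*A)*(-4 + X) = 2*A*(-4 + X))
v(m, T) = m + 2*T**2*(-4 + T) (v(m, T) = (2*T*(-4 + T))*T + m = 2*T**2*(-4 + T) + m = m + 2*T**2*(-4 + T))
v(1/1422, -1701) - 1*(-3877284) = (1/1422 + 2*(-1701)**2*(-4 - 1701)) - 1*(-3877284) = (1/1422 + 2*2893401*(-1705)) + 3877284 = (1/1422 - 9866497410) + 3877284 = -14030159317019/1422 + 3877284 = -14024645819171/1422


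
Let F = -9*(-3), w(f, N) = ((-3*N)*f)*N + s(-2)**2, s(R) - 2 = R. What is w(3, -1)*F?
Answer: -243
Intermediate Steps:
s(R) = 2 + R
w(f, N) = -3*f*N**2 (w(f, N) = ((-3*N)*f)*N + (2 - 2)**2 = (-3*N*f)*N + 0**2 = -3*f*N**2 + 0 = -3*f*N**2)
F = 27
w(3, -1)*F = -3*3*(-1)**2*27 = -3*3*1*27 = -9*27 = -243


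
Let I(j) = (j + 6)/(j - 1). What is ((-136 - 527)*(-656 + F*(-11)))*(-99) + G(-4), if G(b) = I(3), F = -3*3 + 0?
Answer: -73119609/2 ≈ -3.6560e+7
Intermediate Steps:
I(j) = (6 + j)/(-1 + j)
F = -9 (F = -9 + 0 = -9)
G(b) = 9/2 (G(b) = (6 + 3)/(-1 + 3) = 9/2)
((-136 - 527)*(-656 + F*(-11)))*(-99) + G(-4) = ((-136 - 527)*(-656 - 9*(-11)))*(-99) + 9/2 = -663*(-656 + 99)*(-99) + 9/2 = -663*(-557)*(-99) + 9/2 = 369291*(-99) + 9/2 = -36559809 + 9/2 = -73119609/2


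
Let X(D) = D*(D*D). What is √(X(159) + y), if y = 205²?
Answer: 2*√1015426 ≈ 2015.4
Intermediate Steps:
X(D) = D³ (X(D) = D*D² = D³)
y = 42025
√(X(159) + y) = √(159³ + 42025) = √(4019679 + 42025) = √4061704 = 2*√1015426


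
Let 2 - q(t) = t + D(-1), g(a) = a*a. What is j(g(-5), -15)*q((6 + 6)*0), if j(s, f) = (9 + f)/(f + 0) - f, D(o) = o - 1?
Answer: 308/5 ≈ 61.600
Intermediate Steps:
g(a) = a**2
D(o) = -1 + o
q(t) = 4 - t (q(t) = 2 - (t + (-1 - 1)) = 2 - (t - 2) = 2 - (-2 + t) = 2 + (2 - t) = 4 - t)
j(s, f) = -f + (9 + f)/f (j(s, f) = (9 + f)/f - f = -f + (9 + f)/f)
j(g(-5), -15)*q((6 + 6)*0) = (1 - 1*(-15) + 9/(-15))*(4 - (6 + 6)*0) = (1 + 15 + 9*(-1/15))*(4 - 12*0) = (1 + 15 - 3/5)*(4 - 1*0) = 77*(4 + 0)/5 = (77/5)*4 = 308/5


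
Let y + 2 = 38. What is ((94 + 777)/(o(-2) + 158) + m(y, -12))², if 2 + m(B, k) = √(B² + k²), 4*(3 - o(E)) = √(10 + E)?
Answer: 4*(871 + (-1 + 6*√10)*(322 - √2))²/(322 - √2)² ≈ 1712.4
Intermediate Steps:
y = 36 (y = -2 + 38 = 36)
o(E) = 3 - √(10 + E)/4
m(B, k) = -2 + √(B² + k²)
((94 + 777)/(o(-2) + 158) + m(y, -12))² = ((94 + 777)/((3 - √(10 - 2)/4) + 158) + (-2 + √(36² + (-12)²)))² = (871/((3 - √2/2) + 158) + (-2 + √(1296 + 144)))² = (871/((3 - √2/2) + 158) + (-2 + √1440))² = (871/((3 - √2/2) + 158) + (-2 + 12*√10))² = (871/(161 - √2/2) + (-2 + 12*√10))² = (-2 + 12*√10 + 871/(161 - √2/2))²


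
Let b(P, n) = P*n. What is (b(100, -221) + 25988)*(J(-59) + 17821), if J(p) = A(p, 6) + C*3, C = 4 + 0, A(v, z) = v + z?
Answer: 69128640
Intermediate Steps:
C = 4
J(p) = 18 + p (J(p) = (p + 6) + 4*3 = (6 + p) + 12 = 18 + p)
(b(100, -221) + 25988)*(J(-59) + 17821) = (100*(-221) + 25988)*((18 - 59) + 17821) = (-22100 + 25988)*(-41 + 17821) = 3888*17780 = 69128640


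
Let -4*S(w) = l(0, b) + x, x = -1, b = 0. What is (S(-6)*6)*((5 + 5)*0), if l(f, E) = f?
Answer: 0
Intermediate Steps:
S(w) = ¼ (S(w) = -(0 - 1)/4 = -¼*(-1) = ¼)
(S(-6)*6)*((5 + 5)*0) = ((¼)*6)*((5 + 5)*0) = 3*(10*0)/2 = (3/2)*0 = 0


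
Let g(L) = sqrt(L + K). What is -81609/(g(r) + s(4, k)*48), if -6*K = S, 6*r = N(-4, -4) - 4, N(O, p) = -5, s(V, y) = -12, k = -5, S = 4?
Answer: 282040704/1990669 + 81609*I*sqrt(78)/1990669 ≈ 141.68 + 0.36206*I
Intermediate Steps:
r = -3/2 (r = (-5 - 4)/6 = (1/6)*(-9) = -3/2 ≈ -1.5000)
K = -2/3 (K = -1/6*4 = -2/3 ≈ -0.66667)
g(L) = sqrt(-2/3 + L) (g(L) = sqrt(L - 2/3) = sqrt(-2/3 + L))
-81609/(g(r) + s(4, k)*48) = -81609/(sqrt(-6 + 9*(-3/2))/3 - 12*48) = -81609/(sqrt(-6 - 27/2)/3 - 576) = -81609/(sqrt(-39/2)/3 - 576) = -81609/((I*sqrt(78)/2)/3 - 576) = -81609/(I*sqrt(78)/6 - 576) = -81609/(-576 + I*sqrt(78)/6)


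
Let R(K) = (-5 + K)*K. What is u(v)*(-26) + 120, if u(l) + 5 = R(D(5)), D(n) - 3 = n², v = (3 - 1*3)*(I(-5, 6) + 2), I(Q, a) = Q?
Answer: -16494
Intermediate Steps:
v = 0 (v = (3 - 1*3)*(-5 + 2) = (3 - 3)*(-3) = 0*(-3) = 0)
D(n) = 3 + n²
R(K) = K*(-5 + K)
u(l) = 639 (u(l) = -5 + (3 + 5²)*(-5 + (3 + 5²)) = -5 + (3 + 25)*(-5 + (3 + 25)) = -5 + 28*(-5 + 28) = -5 + 28*23 = -5 + 644 = 639)
u(v)*(-26) + 120 = 639*(-26) + 120 = -16614 + 120 = -16494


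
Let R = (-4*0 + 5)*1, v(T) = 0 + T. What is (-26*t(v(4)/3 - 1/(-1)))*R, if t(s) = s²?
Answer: -6370/9 ≈ -707.78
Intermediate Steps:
v(T) = T
R = 5 (R = (0 + 5)*1 = 5*1 = 5)
(-26*t(v(4)/3 - 1/(-1)))*R = -26*(4/3 - 1/(-1))²*5 = -26*(4*(⅓) - 1*(-1))²*5 = -26*(4/3 + 1)²*5 = -26*(7/3)²*5 = -26*49/9*5 = -1274/9*5 = -6370/9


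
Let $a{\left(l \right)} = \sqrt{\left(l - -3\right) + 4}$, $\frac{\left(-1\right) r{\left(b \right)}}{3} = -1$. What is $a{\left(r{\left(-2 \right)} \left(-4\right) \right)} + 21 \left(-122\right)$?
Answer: $-2562 + i \sqrt{5} \approx -2562.0 + 2.2361 i$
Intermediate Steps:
$r{\left(b \right)} = 3$ ($r{\left(b \right)} = \left(-3\right) \left(-1\right) = 3$)
$a{\left(l \right)} = \sqrt{7 + l}$ ($a{\left(l \right)} = \sqrt{\left(l + 3\right) + 4} = \sqrt{\left(3 + l\right) + 4} = \sqrt{7 + l}$)
$a{\left(r{\left(-2 \right)} \left(-4\right) \right)} + 21 \left(-122\right) = \sqrt{7 + 3 \left(-4\right)} + 21 \left(-122\right) = \sqrt{7 - 12} - 2562 = \sqrt{-5} - 2562 = i \sqrt{5} - 2562 = -2562 + i \sqrt{5}$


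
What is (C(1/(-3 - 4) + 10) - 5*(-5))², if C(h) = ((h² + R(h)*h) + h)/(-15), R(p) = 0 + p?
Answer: 311364/2401 ≈ 129.68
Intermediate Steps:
R(p) = p
C(h) = -2*h²/15 - h/15 (C(h) = ((h² + h*h) + h)/(-15) = ((h² + h²) + h)*(-1/15) = (2*h² + h)*(-1/15) = (h + 2*h²)*(-1/15) = -2*h²/15 - h/15)
(C(1/(-3 - 4) + 10) - 5*(-5))² = (-(1/(-3 - 4) + 10)*(1 + 2*(1/(-3 - 4) + 10))/15 - 5*(-5))² = (-(1/(-7) + 10)*(1 + 2*(1/(-7) + 10))/15 + 25)² = (-(-⅐ + 10)*(1 + 2*(-⅐ + 10))/15 + 25)² = (-1/15*69/7*(1 + 2*(69/7)) + 25)² = (-1/15*69/7*(1 + 138/7) + 25)² = (-1/15*69/7*145/7 + 25)² = (-667/49 + 25)² = (558/49)² = 311364/2401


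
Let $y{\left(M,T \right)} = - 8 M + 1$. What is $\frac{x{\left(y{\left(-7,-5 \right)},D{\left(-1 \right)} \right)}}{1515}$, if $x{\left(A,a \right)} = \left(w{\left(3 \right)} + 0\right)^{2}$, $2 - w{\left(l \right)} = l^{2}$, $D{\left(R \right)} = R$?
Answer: $\frac{49}{1515} \approx 0.032343$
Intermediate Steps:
$y{\left(M,T \right)} = 1 - 8 M$
$w{\left(l \right)} = 2 - l^{2}$
$x{\left(A,a \right)} = 49$ ($x{\left(A,a \right)} = \left(\left(2 - 3^{2}\right) + 0\right)^{2} = \left(\left(2 - 9\right) + 0\right)^{2} = \left(-7 + 0\right)^{2} = \left(-7\right)^{2} = 49$)
$\frac{x{\left(y{\left(-7,-5 \right)},D{\left(-1 \right)} \right)}}{1515} = \frac{49}{1515}$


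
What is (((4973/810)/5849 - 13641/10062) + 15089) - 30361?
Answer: -20224737269309/1324184355 ≈ -15273.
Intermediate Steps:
(((4973/810)/5849 - 13641/10062) + 15089) - 30361 = (((4973*(1/810))*(1/5849) - 13641*1/10062) + 15089) - 30361 = (((4973/810)*(1/5849) - 4547/3354) + 15089) - 30361 = ((4973/4737690 - 4547/3354) + 15089) - 30361 = (-1793799749/1324184355 + 15089) - 30361 = 19978823932846/1324184355 - 30361 = -20224737269309/1324184355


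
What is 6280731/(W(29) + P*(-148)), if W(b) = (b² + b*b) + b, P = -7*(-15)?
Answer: -6280731/13829 ≈ -454.17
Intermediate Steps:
P = 105
W(b) = b + 2*b² (W(b) = (b² + b²) + b = 2*b² + b = b + 2*b²)
6280731/(W(29) + P*(-148)) = 6280731/(29*(1 + 2*29) + 105*(-148)) = 6280731/(29*(1 + 58) - 15540) = 6280731/(29*59 - 15540) = 6280731/(1711 - 15540) = 6280731/(-13829) = 6280731*(-1/13829) = -6280731/13829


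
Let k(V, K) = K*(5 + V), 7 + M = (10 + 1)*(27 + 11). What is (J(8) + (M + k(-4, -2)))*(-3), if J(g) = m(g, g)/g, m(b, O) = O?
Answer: -1230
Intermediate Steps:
M = 411 (M = -7 + (10 + 1)*(27 + 11) = -7 + 11*38 = -7 + 418 = 411)
J(g) = 1 (J(g) = g/g = 1)
(J(8) + (M + k(-4, -2)))*(-3) = (1 + (411 - 2*(5 - 4)))*(-3) = (1 + (411 - 2*1))*(-3) = (1 + (411 - 2))*(-3) = (1 + 409)*(-3) = 410*(-3) = -1230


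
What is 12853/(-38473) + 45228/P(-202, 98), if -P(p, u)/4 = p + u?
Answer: 433677499/4001192 ≈ 108.39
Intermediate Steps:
P(p, u) = -4*p - 4*u (P(p, u) = -4*(p + u) = -4*p - 4*u)
12853/(-38473) + 45228/P(-202, 98) = 12853/(-38473) + 45228/(-4*(-202) - 4*98) = 12853*(-1/38473) + 45228/(808 - 392) = -12853/38473 + 45228/416 = -12853/38473 + 45228*(1/416) = -12853/38473 + 11307/104 = 433677499/4001192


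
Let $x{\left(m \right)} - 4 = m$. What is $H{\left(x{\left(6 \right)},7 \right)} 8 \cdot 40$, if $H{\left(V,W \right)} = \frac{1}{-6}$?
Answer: $- \frac{160}{3} \approx -53.333$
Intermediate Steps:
$x{\left(m \right)} = 4 + m$
$H{\left(V,W \right)} = - \frac{1}{6}$
$H{\left(x{\left(6 \right)},7 \right)} 8 \cdot 40 = \left(- \frac{1}{6}\right) 8 \cdot 40 = \left(- \frac{4}{3}\right) 40 = - \frac{160}{3}$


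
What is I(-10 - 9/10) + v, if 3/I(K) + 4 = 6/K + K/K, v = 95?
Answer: 12146/129 ≈ 94.155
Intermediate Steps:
I(K) = 3/(-3 + 6/K) (I(K) = 3/(-4 + (6/K + K/K)) = 3/(-4 + (6/K + 1)) = 3/(-4 + (1 + 6/K)) = 3/(-3 + 6/K))
I(-10 - 9/10) + v = -(-10 - 9/10)/(-2 + (-10 - 9/10)) + 95 = -1*(-109/10)/(-2 - 109/10) + 95 = -1*(-109/10)/(-129/10) + 95 = -1*(-109/10)*(-10/129) + 95 = -109/129 + 95 = 12146/129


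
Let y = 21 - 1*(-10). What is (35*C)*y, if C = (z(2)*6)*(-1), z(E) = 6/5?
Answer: -7812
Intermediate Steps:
z(E) = 6/5 (z(E) = 6*(⅕) = 6/5)
y = 31 (y = 21 + 10 = 31)
C = -36/5 (C = ((6/5)*6)*(-1) = (36/5)*(-1) = -36/5 ≈ -7.2000)
(35*C)*y = (35*(-36/5))*31 = -252*31 = -7812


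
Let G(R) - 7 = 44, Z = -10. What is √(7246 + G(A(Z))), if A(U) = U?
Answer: √7297 ≈ 85.422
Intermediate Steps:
G(R) = 51 (G(R) = 7 + 44 = 51)
√(7246 + G(A(Z))) = √(7246 + 51) = √7297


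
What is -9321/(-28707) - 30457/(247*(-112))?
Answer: 2837557/1990352 ≈ 1.4257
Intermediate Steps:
-9321/(-28707) - 30457/(247*(-112)) = -9321*(-1/28707) - 30457/(-27664) = 3107/9569 - 30457*(-1/27664) = 3107/9569 + 229/208 = 2837557/1990352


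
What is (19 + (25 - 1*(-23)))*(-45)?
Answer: -3015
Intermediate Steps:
(19 + (25 - 1*(-23)))*(-45) = (19 + (25 + 23))*(-45) = (19 + 48)*(-45) = 67*(-45) = -3015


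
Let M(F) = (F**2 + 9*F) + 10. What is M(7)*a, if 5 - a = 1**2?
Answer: 488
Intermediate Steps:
a = 4 (a = 5 - 1*1**2 = 5 - 1*1 = 5 - 1 = 4)
M(F) = 10 + F**2 + 9*F
M(7)*a = (10 + 7**2 + 9*7)*4 = (10 + 49 + 63)*4 = 122*4 = 488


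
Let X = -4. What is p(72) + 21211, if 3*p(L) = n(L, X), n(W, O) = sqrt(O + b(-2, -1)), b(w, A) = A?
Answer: 21211 + I*sqrt(5)/3 ≈ 21211.0 + 0.74536*I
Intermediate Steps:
n(W, O) = sqrt(-1 + O) (n(W, O) = sqrt(O - 1) = sqrt(-1 + O))
p(L) = I*sqrt(5)/3 (p(L) = sqrt(-1 - 4)/3 = sqrt(-5)/3 = (I*sqrt(5))/3 = I*sqrt(5)/3)
p(72) + 21211 = I*sqrt(5)/3 + 21211 = 21211 + I*sqrt(5)/3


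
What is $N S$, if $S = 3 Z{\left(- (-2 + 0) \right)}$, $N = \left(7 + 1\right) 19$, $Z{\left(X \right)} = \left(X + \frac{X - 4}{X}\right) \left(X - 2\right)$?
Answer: $0$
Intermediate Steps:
$Z{\left(X \right)} = \left(-2 + X\right) \left(X + \frac{-4 + X}{X}\right)$ ($Z{\left(X \right)} = \left(X + \frac{X - 4}{X}\right) \left(-2 + X\right) = \left(X + \frac{-4 + X}{X}\right) \left(-2 + X\right) = \left(-2 + X\right) \left(X + \frac{-4 + X}{X}\right)$)
$N = 152$ ($N = 8 \cdot 19 = 152$)
$S = 0$ ($S = 3 \left(-6 + \left(- (-2 + 0)\right)^{2} - - (-2 + 0) + \frac{8}{\left(-1\right) \left(-2 + 0\right)}\right) = 3 \left(-6 + \left(\left(-1\right) \left(-2\right)\right)^{2} - \left(-1\right) \left(-2\right) + \frac{8}{\left(-1\right) \left(-2\right)}\right) = 3 \left(-6 + 2^{2} - 2 + \frac{8}{2}\right) = 3 \left(-6 + 4 - 2 + 8 \cdot \frac{1}{2}\right) = 3 \left(-6 + 4 - 2 + 4\right) = 3 \cdot 0 = 0$)
$N S = 152 \cdot 0 = 0$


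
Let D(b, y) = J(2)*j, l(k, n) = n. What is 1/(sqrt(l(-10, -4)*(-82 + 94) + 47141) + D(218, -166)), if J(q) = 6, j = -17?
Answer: 102/36689 + sqrt(47093)/36689 ≈ 0.0086950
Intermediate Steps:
D(b, y) = -102 (D(b, y) = 6*(-17) = -102)
1/(sqrt(l(-10, -4)*(-82 + 94) + 47141) + D(218, -166)) = 1/(sqrt(-4*(-82 + 94) + 47141) - 102) = 1/(sqrt(-4*12 + 47141) - 102) = 1/(sqrt(-48 + 47141) - 102) = 1/(sqrt(47093) - 102) = 1/(-102 + sqrt(47093))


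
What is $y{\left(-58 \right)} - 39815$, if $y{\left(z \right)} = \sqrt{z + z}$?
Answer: $-39815 + 2 i \sqrt{29} \approx -39815.0 + 10.77 i$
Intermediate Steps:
$y{\left(z \right)} = \sqrt{2} \sqrt{z}$ ($y{\left(z \right)} = \sqrt{2 z} = \sqrt{2} \sqrt{z}$)
$y{\left(-58 \right)} - 39815 = \sqrt{2} \sqrt{-58} - 39815 = \sqrt{2} i \sqrt{58} - 39815 = 2 i \sqrt{29} - 39815 = -39815 + 2 i \sqrt{29}$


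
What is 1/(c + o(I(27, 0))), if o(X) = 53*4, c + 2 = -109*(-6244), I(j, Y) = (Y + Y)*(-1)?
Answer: 1/680806 ≈ 1.4688e-6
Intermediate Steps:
I(j, Y) = -2*Y (I(j, Y) = (2*Y)*(-1) = -2*Y)
c = 680594 (c = -2 - 109*(-6244) = -2 + 680596 = 680594)
o(X) = 212
1/(c + o(I(27, 0))) = 1/(680594 + 212) = 1/680806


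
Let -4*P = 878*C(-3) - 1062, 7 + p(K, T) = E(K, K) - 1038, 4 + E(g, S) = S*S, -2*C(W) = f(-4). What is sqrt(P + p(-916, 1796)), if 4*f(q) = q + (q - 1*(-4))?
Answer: sqrt(3352651)/2 ≈ 915.51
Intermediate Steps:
f(q) = 1 + q/2 (f(q) = (q + (q - 1*(-4)))/4 = (q + (q + 4))/4 = (q + (4 + q))/4 = (4 + 2*q)/4 = 1 + q/2)
C(W) = 1/2 (C(W) = -(1 + (1/2)*(-4))/2 = -(1 - 2)/2 = -1/2*(-1) = 1/2)
E(g, S) = -4 + S**2 (E(g, S) = -4 + S*S = -4 + S**2)
p(K, T) = -1049 + K**2 (p(K, T) = -7 + ((-4 + K**2) - 1038) = -7 + (-1042 + K**2) = -1049 + K**2)
P = 623/4 (P = -(878*(1/2) - 1062)/4 = -(439 - 1062)/4 = -1/4*(-623) = 623/4 ≈ 155.75)
sqrt(P + p(-916, 1796)) = sqrt(623/4 + (-1049 + (-916)**2)) = sqrt(623/4 + (-1049 + 839056)) = sqrt(623/4 + 838007) = sqrt(3352651/4) = sqrt(3352651)/2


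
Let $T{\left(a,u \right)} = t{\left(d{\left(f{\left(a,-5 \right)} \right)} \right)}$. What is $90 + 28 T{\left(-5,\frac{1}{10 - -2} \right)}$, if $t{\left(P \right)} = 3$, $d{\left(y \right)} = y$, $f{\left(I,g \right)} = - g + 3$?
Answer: $174$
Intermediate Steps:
$f{\left(I,g \right)} = 3 - g$
$T{\left(a,u \right)} = 3$
$90 + 28 T{\left(-5,\frac{1}{10 - -2} \right)} = 90 + 28 \cdot 3 = 90 + 84 = 174$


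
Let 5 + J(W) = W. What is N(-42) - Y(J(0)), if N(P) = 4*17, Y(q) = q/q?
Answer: 67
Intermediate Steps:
J(W) = -5 + W
Y(q) = 1
N(P) = 68
N(-42) - Y(J(0)) = 68 - 1*1 = 68 - 1 = 67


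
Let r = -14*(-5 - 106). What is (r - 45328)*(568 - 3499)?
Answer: 128301594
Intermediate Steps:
r = 1554 (r = -14*(-111) = 1554)
(r - 45328)*(568 - 3499) = (1554 - 45328)*(568 - 3499) = -43774*(-2931) = 128301594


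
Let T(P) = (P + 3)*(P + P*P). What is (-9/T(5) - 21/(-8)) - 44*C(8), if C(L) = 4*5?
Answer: -70193/80 ≈ -877.41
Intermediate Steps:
C(L) = 20
T(P) = (3 + P)*(P + P²)
(-9/T(5) - 21/(-8)) - 44*C(8) = (-9*1/(5*(3 + 5² + 4*5)) - 21/(-8)) - 44*20 = (-9*1/(5*(3 + 25 + 20)) - 21*(-⅛)) - 880 = (-9/(5*48) + 21/8) - 880 = (-9/240 + 21/8) - 880 = (-9*1/240 + 21/8) - 880 = (-3/80 + 21/8) - 880 = 207/80 - 880 = -70193/80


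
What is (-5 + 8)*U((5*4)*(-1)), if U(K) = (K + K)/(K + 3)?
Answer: 120/17 ≈ 7.0588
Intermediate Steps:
U(K) = 2*K/(3 + K) (U(K) = (2*K)/(3 + K) = 2*K/(3 + K))
(-5 + 8)*U((5*4)*(-1)) = (-5 + 8)*(2*((5*4)*(-1))/(3 + (5*4)*(-1))) = 3*(2*(20*(-1))/(3 + 20*(-1))) = 3*(2*(-20)/(3 - 20)) = 3*(2*(-20)/(-17)) = 3*(2*(-20)*(-1/17)) = 3*(40/17) = 120/17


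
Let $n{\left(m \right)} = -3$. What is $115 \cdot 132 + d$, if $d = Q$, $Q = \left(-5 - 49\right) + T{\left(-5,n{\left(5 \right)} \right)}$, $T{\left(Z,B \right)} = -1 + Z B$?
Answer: $15140$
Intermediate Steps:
$T{\left(Z,B \right)} = -1 + B Z$
$Q = -40$ ($Q = \left(-5 - 49\right) - -14 = -54 + \left(-1 + 15\right) = -54 + 14 = -40$)
$d = -40$
$115 \cdot 132 + d = 115 \cdot 132 - 40 = 15180 - 40 = 15140$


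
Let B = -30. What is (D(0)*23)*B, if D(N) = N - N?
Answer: 0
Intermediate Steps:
D(N) = 0
(D(0)*23)*B = (0*23)*(-30) = 0*(-30) = 0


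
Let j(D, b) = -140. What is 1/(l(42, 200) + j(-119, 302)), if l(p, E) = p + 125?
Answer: 1/27 ≈ 0.037037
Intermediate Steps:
l(p, E) = 125 + p
1/(l(42, 200) + j(-119, 302)) = 1/((125 + 42) - 140) = 1/(167 - 140) = 1/27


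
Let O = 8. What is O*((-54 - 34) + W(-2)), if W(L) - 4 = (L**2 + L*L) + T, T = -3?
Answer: -632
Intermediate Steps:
W(L) = 1 + 2*L**2 (W(L) = 4 + ((L**2 + L*L) - 3) = 4 + ((L**2 + L**2) - 3) = 4 + (2*L**2 - 3) = 4 + (-3 + 2*L**2) = 1 + 2*L**2)
O*((-54 - 34) + W(-2)) = 8*((-54 - 34) + (1 + 2*(-2)**2)) = 8*(-88 + (1 + 2*4)) = 8*(-88 + (1 + 8)) = 8*(-88 + 9) = 8*(-79) = -632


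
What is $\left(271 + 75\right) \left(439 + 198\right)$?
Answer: $220402$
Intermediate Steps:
$\left(271 + 75\right) \left(439 + 198\right) = 346 \cdot 637 = 220402$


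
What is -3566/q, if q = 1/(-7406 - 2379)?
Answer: 34893310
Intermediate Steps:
q = -1/9785 (q = 1/(-9785) = -1/9785 ≈ -0.00010220)
-3566/q = -3566/(-1/9785) = -3566*(-9785) = 34893310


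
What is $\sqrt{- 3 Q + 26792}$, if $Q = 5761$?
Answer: $\sqrt{9509} \approx 97.514$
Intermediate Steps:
$\sqrt{- 3 Q + 26792} = \sqrt{\left(-3\right) 5761 + 26792} = \sqrt{-17283 + 26792} = \sqrt{9509}$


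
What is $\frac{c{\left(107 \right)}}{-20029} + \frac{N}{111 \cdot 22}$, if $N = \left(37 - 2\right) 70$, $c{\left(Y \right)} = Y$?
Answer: $\frac{24404878}{24455409} \approx 0.99793$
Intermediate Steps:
$N = 2450$ ($N = 35 \cdot 70 = 2450$)
$\frac{c{\left(107 \right)}}{-20029} + \frac{N}{111 \cdot 22} = \frac{107}{-20029} + \frac{2450}{111 \cdot 22} = 107 \left(- \frac{1}{20029}\right) + \frac{2450}{2442} = - \frac{107}{20029} + 2450 \cdot \frac{1}{2442} = - \frac{107}{20029} + \frac{1225}{1221} = \frac{24404878}{24455409}$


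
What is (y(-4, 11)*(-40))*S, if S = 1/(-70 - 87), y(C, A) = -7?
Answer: -280/157 ≈ -1.7834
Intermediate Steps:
S = -1/157 (S = 1/(-157) = -1/157 ≈ -0.0063694)
(y(-4, 11)*(-40))*S = -7*(-40)*(-1/157) = 280*(-1/157) = -280/157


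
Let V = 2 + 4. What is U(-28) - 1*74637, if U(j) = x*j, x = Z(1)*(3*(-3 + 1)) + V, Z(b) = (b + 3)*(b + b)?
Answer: -73461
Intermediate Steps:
V = 6
Z(b) = 2*b*(3 + b) (Z(b) = (3 + b)*(2*b) = 2*b*(3 + b))
x = -42 (x = (2*1*(3 + 1))*(3*(-3 + 1)) + 6 = (2*1*4)*(3*(-2)) + 6 = 8*(-6) + 6 = -48 + 6 = -42)
U(j) = -42*j
U(-28) - 1*74637 = -42*(-28) - 1*74637 = 1176 - 74637 = -73461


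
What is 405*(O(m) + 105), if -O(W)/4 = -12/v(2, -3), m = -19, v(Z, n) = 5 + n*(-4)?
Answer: 742365/17 ≈ 43669.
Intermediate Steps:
v(Z, n) = 5 - 4*n
O(W) = 48/17 (O(W) = -(-48)/(5 - 4*(-3)) = -(-48)/(5 + 12) = -(-48)/17 = -4*(-12/17) = 48/17)
405*(O(m) + 105) = 405*(48/17 + 105) = 405*(1833/17) = 742365/17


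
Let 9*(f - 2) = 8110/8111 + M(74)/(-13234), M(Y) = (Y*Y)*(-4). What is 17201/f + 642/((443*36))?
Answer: 1226920846111765/163697996148 ≈ 7495.0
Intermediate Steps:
M(Y) = -4*Y**2 (M(Y) = Y**2*(-4) = -4*Y**2)
f = 123173812/53670487 (f = 2 + (8110/8111 - 4*74**2/(-13234))/9 = 2 + (8110*(1/8111) - 4*5476*(-1/13234))/9 = 2 + (8110/8111 - 21904*(-1/13234))/9 = 2 + (8110/8111 + 10952/6617)/9 = 2 + (1/9)*(142495542/53670487) = 2 + 15832838/53670487 = 123173812/53670487 ≈ 2.2950)
17201/f + 642/((443*36)) = 17201/(123173812/53670487) + 642/((443*36)) = 17201*(53670487/123173812) + 642/15948 = 923186046887/123173812 + 642*(1/15948) = 923186046887/123173812 + 107/2658 = 1226920846111765/163697996148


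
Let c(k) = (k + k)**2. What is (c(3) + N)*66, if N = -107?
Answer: -4686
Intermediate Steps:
c(k) = 4*k**2 (c(k) = (2*k)**2 = 4*k**2)
(c(3) + N)*66 = (4*3**2 - 107)*66 = (4*9 - 107)*66 = (36 - 107)*66 = -71*66 = -4686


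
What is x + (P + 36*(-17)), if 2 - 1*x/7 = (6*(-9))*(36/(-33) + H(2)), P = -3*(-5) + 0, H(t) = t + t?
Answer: 5683/11 ≈ 516.64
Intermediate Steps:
H(t) = 2*t
P = 15 (P = 15 + 0 = 15)
x = 12250/11 (x = 14 - 7*6*(-9)*(36/(-33) + 2*2) = 14 - (-378)*(36*(-1/33) + 4) = 14 - (-378)*(-12/11 + 4) = 14 - (-378)*32/11 = 14 - 7*(-1728/11) = 14 + 12096/11 = 12250/11 ≈ 1113.6)
x + (P + 36*(-17)) = 12250/11 + (15 + 36*(-17)) = 12250/11 + (15 - 612) = 12250/11 - 597 = 5683/11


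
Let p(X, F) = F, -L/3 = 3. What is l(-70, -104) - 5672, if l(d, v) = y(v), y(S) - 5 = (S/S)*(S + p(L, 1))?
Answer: -5770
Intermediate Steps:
L = -9 (L = -3*3 = -9)
y(S) = 6 + S (y(S) = 5 + (S/S)*(S + 1) = 5 + 1*(1 + S) = 5 + (1 + S) = 6 + S)
l(d, v) = 6 + v
l(-70, -104) - 5672 = (6 - 104) - 5672 = -98 - 5672 = -5770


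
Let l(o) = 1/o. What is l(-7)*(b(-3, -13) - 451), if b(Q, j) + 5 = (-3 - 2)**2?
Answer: 431/7 ≈ 61.571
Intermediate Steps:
b(Q, j) = 20 (b(Q, j) = -5 + (-3 - 2)**2 = -5 + (-5)**2 = -5 + 25 = 20)
l(-7)*(b(-3, -13) - 451) = (20 - 451)/(-7) = -1/7*(-431) = 431/7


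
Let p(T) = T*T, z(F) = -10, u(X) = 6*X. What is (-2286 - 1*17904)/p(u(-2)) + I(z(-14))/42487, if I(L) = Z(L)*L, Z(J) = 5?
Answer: -142969955/1019688 ≈ -140.21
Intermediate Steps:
p(T) = T²
I(L) = 5*L
(-2286 - 1*17904)/p(u(-2)) + I(z(-14))/42487 = (-2286 - 1*17904)/((6*(-2))²) + (5*(-10))/42487 = (-2286 - 17904)/((-12)²) - 50*1/42487 = -20190/144 - 50/42487 = -20190*1/144 - 50/42487 = -3365/24 - 50/42487 = -142969955/1019688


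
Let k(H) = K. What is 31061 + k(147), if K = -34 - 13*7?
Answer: 30936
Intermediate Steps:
K = -125 (K = -34 - 1*91 = -34 - 91 = -125)
k(H) = -125
31061 + k(147) = 31061 - 125 = 30936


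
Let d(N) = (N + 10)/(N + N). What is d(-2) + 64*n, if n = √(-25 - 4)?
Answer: -2 + 64*I*√29 ≈ -2.0 + 344.65*I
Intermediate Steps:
d(N) = (10 + N)/(2*N) (d(N) = (10 + N)/((2*N)) = (10 + N)*(1/(2*N)) = (10 + N)/(2*N))
n = I*√29 (n = √(-29) = I*√29 ≈ 5.3852*I)
d(-2) + 64*n = (½)*(10 - 2)/(-2) + 64*(I*√29) = (½)*(-½)*8 + 64*I*√29 = -2 + 64*I*√29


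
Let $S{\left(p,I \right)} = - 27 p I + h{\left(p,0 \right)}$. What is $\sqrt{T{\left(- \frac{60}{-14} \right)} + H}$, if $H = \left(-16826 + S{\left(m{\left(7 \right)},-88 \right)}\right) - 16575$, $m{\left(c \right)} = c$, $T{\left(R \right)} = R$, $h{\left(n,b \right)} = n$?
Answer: $\frac{2 i \sqrt{205282}}{7} \approx 129.45 i$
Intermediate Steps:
$S{\left(p,I \right)} = p - 27 I p$ ($S{\left(p,I \right)} = - 27 p I + p = - 27 I p + p = p - 27 I p$)
$H = -16762$ ($H = \left(-16826 + 7 \left(1 - -2376\right)\right) - 16575 = \left(-16826 + 7 \left(1 + 2376\right)\right) - 16575 = \left(-16826 + 7 \cdot 2377\right) - 16575 = \left(-16826 + 16639\right) - 16575 = -187 - 16575 = -16762$)
$\sqrt{T{\left(- \frac{60}{-14} \right)} + H} = \sqrt{- \frac{60}{-14} - 16762} = \sqrt{\left(-60\right) \left(- \frac{1}{14}\right) - 16762} = \sqrt{\frac{30}{7} - 16762} = \sqrt{- \frac{117304}{7}} = \frac{2 i \sqrt{205282}}{7}$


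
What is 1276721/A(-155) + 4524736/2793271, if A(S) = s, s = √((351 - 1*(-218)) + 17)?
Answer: 4524736/2793271 + 1276721*√586/586 ≈ 52743.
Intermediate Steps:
s = √586 (s = √((351 + 218) + 17) = √(569 + 17) = √586 ≈ 24.207)
A(S) = √586
1276721/A(-155) + 4524736/2793271 = 1276721/(√586) + 4524736/2793271 = 1276721*(√586/586) + 4524736*(1/2793271) = 1276721*√586/586 + 4524736/2793271 = 4524736/2793271 + 1276721*√586/586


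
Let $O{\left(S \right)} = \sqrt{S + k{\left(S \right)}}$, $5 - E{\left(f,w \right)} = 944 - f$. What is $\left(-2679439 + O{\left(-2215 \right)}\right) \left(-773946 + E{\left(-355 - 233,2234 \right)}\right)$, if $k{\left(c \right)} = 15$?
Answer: $2077832599647 - 7754730 i \sqrt{22} \approx 2.0778 \cdot 10^{12} - 3.6373 \cdot 10^{7} i$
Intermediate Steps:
$E{\left(f,w \right)} = -939 + f$ ($E{\left(f,w \right)} = 5 - \left(944 - f\right) = 5 + \left(-944 + f\right) = -939 + f$)
$O{\left(S \right)} = \sqrt{15 + S}$ ($O{\left(S \right)} = \sqrt{S + 15} = \sqrt{15 + S}$)
$\left(-2679439 + O{\left(-2215 \right)}\right) \left(-773946 + E{\left(-355 - 233,2234 \right)}\right) = \left(-2679439 + \sqrt{15 - 2215}\right) \left(-773946 - 1527\right) = \left(-2679439 + \sqrt{-2200}\right) \left(-773946 - 1527\right) = \left(-2679439 + 10 i \sqrt{22}\right) \left(-773946 - 1527\right) = \left(-2679439 + 10 i \sqrt{22}\right) \left(-775473\right) = 2077832599647 - 7754730 i \sqrt{22}$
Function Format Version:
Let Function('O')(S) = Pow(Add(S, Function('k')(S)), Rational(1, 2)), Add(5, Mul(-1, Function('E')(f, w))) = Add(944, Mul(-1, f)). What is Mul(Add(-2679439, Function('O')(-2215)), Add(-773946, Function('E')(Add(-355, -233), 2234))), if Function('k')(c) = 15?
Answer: Add(2077832599647, Mul(-7754730, I, Pow(22, Rational(1, 2)))) ≈ Add(2.0778e+12, Mul(-3.6373e+7, I))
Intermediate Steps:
Function('E')(f, w) = Add(-939, f) (Function('E')(f, w) = Add(5, Mul(-1, Add(944, Mul(-1, f)))) = Add(5, Add(-944, f)) = Add(-939, f))
Function('O')(S) = Pow(Add(15, S), Rational(1, 2)) (Function('O')(S) = Pow(Add(S, 15), Rational(1, 2)) = Pow(Add(15, S), Rational(1, 2)))
Mul(Add(-2679439, Function('O')(-2215)), Add(-773946, Function('E')(Add(-355, -233), 2234))) = Mul(Add(-2679439, Pow(Add(15, -2215), Rational(1, 2))), Add(-773946, Add(-939, Add(-355, -233)))) = Mul(Add(-2679439, Pow(-2200, Rational(1, 2))), Add(-773946, Add(-939, -588))) = Mul(Add(-2679439, Mul(10, I, Pow(22, Rational(1, 2)))), Add(-773946, -1527)) = Mul(Add(-2679439, Mul(10, I, Pow(22, Rational(1, 2)))), -775473) = Add(2077832599647, Mul(-7754730, I, Pow(22, Rational(1, 2))))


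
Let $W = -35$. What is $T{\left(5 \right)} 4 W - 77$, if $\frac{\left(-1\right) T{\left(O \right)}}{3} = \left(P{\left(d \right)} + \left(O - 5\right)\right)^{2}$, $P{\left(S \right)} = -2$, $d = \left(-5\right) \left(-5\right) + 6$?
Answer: $1603$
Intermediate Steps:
$d = 31$ ($d = 25 + 6 = 31$)
$T{\left(O \right)} = - 3 \left(-7 + O\right)^{2}$ ($T{\left(O \right)} = - 3 \left(-2 + \left(O - 5\right)\right)^{2} = - 3 \left(-2 + \left(-5 + O\right)\right)^{2} = - 3 \left(-7 + O\right)^{2}$)
$T{\left(5 \right)} 4 W - 77 = - 3 \left(-7 + 5\right)^{2} \cdot 4 \left(-35\right) - 77 = - 3 \left(-2\right)^{2} \cdot 4 \left(-35\right) - 77 = \left(-3\right) 4 \cdot 4 \left(-35\right) - 77 = \left(-12\right) 4 \left(-35\right) - 77 = \left(-48\right) \left(-35\right) - 77 = 1680 - 77 = 1603$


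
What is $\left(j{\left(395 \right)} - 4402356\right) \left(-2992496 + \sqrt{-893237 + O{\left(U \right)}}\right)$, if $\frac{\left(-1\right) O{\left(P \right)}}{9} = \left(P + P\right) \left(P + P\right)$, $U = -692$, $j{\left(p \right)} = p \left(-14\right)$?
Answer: $13190581223456 - 4407886 i \sqrt{18132341} \approx 1.3191 \cdot 10^{13} - 1.877 \cdot 10^{10} i$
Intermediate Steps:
$j{\left(p \right)} = - 14 p$
$O{\left(P \right)} = - 36 P^{2}$ ($O{\left(P \right)} = - 9 \left(P + P\right) \left(P + P\right) = - 9 \cdot 2 P 2 P = - 9 \cdot 4 P^{2} = - 36 P^{2}$)
$\left(j{\left(395 \right)} - 4402356\right) \left(-2992496 + \sqrt{-893237 + O{\left(U \right)}}\right) = \left(\left(-14\right) 395 - 4402356\right) \left(-2992496 + \sqrt{-893237 - 36 \left(-692\right)^{2}}\right) = \left(-5530 - 4402356\right) \left(-2992496 + \sqrt{-893237 - 17239104}\right) = - 4407886 \left(-2992496 + \sqrt{-893237 - 17239104}\right) = - 4407886 \left(-2992496 + \sqrt{-18132341}\right) = - 4407886 \left(-2992496 + i \sqrt{18132341}\right) = 13190581223456 - 4407886 i \sqrt{18132341}$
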